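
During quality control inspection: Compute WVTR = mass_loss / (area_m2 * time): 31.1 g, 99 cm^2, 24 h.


Formula: WVTR = mass_loss / (area * time)
Step 1: Convert area: 99 cm^2 = 0.0099 m^2
Step 2: WVTR = 31.1 g / (0.0099 m^2 * 24 h)
Step 3: WVTR = 31.1 / 0.2376 = 130.9 g/m^2/h

130.9 g/m^2/h


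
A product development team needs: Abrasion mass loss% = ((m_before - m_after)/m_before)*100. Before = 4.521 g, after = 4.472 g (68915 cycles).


Formula: Mass loss% = ((m_before - m_after) / m_before) * 100
Step 1: Mass loss = 4.521 - 4.472 = 0.049 g
Step 2: Ratio = 0.049 / 4.521 = 0.0108383
Step 3: Mass loss% = 0.0108383 * 100 = 1.08383% ≈ 1.08%

1.08%


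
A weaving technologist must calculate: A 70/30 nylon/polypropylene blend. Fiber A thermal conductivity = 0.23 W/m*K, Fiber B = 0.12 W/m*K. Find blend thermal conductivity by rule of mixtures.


Formula: Blend property = (fraction_A * property_A) + (fraction_B * property_B)
Step 1: Contribution A = 70/100 * 0.23 W/m*K = 0.161 W/m*K
Step 2: Contribution B = 30/100 * 0.12 W/m*K = 0.036 W/m*K
Step 3: Blend thermal conductivity = 0.161 + 0.036 = 0.197 W/m*K

0.197 W/m*K


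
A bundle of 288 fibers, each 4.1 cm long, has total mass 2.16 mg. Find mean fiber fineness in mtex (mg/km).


Formula: fineness (mtex) = mass (mg) / total length (km) = (mass_mg / total_length_m) * 1000
Step 1: Convert fiber length: 4.1 cm = 0.041 m
Step 2: Total fiber length = 288 * 0.041 = 11.808 m
Step 3: Linear density = 2.16 mg / 11.808 m = 0.1829 mg/m
Step 4: fineness = 0.1829 * 1000 = 182.9 mtex

182.9 mtex


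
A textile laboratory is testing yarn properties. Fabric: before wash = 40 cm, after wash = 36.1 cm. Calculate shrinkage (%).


Formula: Shrinkage% = ((L_before - L_after) / L_before) * 100
Step 1: Shrinkage = 40 - 36.1 = 3.9 cm
Step 2: Shrinkage% = (3.9 / 40) * 100
Step 3: Shrinkage% = 0.0975 * 100 = 9.75% ≈ 9.8%

9.8%


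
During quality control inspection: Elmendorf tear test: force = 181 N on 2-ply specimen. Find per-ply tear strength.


Formula: Per-ply strength = Total force / Number of plies
Per-ply = 181 N / 2
Per-ply = 90.5 N

90.5 N


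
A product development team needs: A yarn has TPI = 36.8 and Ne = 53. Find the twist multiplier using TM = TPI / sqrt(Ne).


Formula: TM = TPI / sqrt(Ne)
Step 1: sqrt(Ne) = sqrt(53) = 7.2801
Step 2: TM = 36.8 / 7.2801 = 5.05

5.05 TM


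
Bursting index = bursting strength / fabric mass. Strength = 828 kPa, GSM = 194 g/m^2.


Formula: Bursting Index = Bursting Strength / Fabric GSM
BI = 828 kPa / 194 g/m^2
BI = 4.268 kPa/(g/m^2)

4.268 kPa/(g/m^2)


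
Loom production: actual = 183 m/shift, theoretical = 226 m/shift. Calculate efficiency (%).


Formula: Efficiency% = (Actual output / Theoretical output) * 100
Efficiency% = (183 / 226) * 100
Efficiency% = 0.809735 * 100 = 80.9735% ≈ 81.0%

81.0%


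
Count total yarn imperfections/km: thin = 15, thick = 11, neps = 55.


Formula: Total = thin places + thick places + neps
Total = 15 + 11 + 55
Total = 81 imperfections/km

81 imperfections/km


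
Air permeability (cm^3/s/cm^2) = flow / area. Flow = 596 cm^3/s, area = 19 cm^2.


Formula: Air Permeability = Airflow / Test Area
AP = 596 cm^3/s / 19 cm^2
AP = 31.4 cm^3/s/cm^2

31.4 cm^3/s/cm^2


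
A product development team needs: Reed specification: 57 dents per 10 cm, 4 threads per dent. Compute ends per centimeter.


Formula: EPC = (dents per 10 cm * ends per dent) / 10
Step 1: Total ends per 10 cm = 57 * 4 = 228
Step 2: EPC = 228 / 10 = 22.8 ends/cm

22.8 ends/cm


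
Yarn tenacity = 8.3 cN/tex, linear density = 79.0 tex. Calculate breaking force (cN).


Formula: Breaking force = Tenacity * Linear density
F = 8.3 cN/tex * 79.0 tex
F = 655.70 cN

655.70 cN


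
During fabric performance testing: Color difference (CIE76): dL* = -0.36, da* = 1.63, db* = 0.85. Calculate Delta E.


Formula: Delta E = sqrt(dL*^2 + da*^2 + db*^2)
Step 1: dL*^2 = (-0.36)^2 = 0.1296
Step 2: da*^2 = 1.63^2 = 2.6569
Step 3: db*^2 = 0.85^2 = 0.7225
Step 4: Sum = 0.1296 + 2.6569 + 0.7225 = 3.509
Step 5: Delta E = sqrt(3.509) = 1.87

1.87 Delta E


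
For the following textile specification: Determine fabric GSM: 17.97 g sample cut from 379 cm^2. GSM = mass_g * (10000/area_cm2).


Formula: GSM = mass_g / area_m2
Step 1: Convert area: 379 cm^2 = 379 / 10000 = 0.0379 m^2
Step 2: GSM = 17.97 g / 0.0379 m^2 = 474.1 g/m^2

474.1 g/m^2


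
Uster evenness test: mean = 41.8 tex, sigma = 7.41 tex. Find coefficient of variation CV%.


Formula: CV% = (standard deviation / mean) * 100
Step 1: Ratio = 7.41 / 41.8 = 0.177273
Step 2: CV% = 0.177273 * 100 = 17.7273% ≈ 17.7%

17.7%


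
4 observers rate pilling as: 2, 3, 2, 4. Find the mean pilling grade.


Formula: Mean = sum / count
Sum = 2 + 3 + 2 + 4 = 11
Mean = 11 / 4 = 2.8

2.8


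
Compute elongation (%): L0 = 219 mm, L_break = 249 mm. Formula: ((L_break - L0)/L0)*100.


Formula: Elongation (%) = ((L_break - L0) / L0) * 100
Step 1: Extension = 249 - 219 = 30 mm
Step 2: Elongation = (30 / 219) * 100
Step 3: Elongation = 0.136986 * 100 = 13.6986% ≈ 13.7%

13.7%


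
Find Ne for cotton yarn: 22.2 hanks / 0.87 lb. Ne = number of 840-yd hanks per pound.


Formula: Ne = hanks / mass_lb
Substituting: Ne = 22.2 / 0.87
Ne = 25.5

25.5 Ne


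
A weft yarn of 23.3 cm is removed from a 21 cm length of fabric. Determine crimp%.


Formula: Crimp% = ((L_yarn - L_fabric) / L_fabric) * 100
Step 1: Extension = 23.3 - 21 = 2.3 cm
Step 2: Crimp% = (2.3 / 21) * 100
Step 3: Crimp% = 0.109524 * 100 = 10.9524% ≈ 11.0%

11.0%


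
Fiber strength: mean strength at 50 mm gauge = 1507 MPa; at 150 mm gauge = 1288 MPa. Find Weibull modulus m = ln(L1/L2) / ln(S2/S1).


Formula: m = ln(L1/L2) / ln(S2/S1)
Step 1: ln(L1/L2) = ln(50/150) = -1.09861
Step 2: S2/S1 = 1288/1507 = 0.85468
Step 3: ln(S2/S1) = ln(0.85468) = -0.15703
Step 4: m = -1.09861 / -0.15703 = 7.00

7.00 (Weibull m)


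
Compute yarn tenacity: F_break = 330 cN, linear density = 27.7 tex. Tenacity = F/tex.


Formula: Tenacity = Breaking force / Linear density
Tenacity = 330 cN / 27.7 tex
Tenacity = 11.91 cN/tex

11.91 cN/tex


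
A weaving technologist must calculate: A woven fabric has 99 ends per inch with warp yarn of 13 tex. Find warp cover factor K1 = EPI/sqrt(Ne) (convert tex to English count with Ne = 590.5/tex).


Formula: K1 = EPI / sqrt(Ne), with Ne = 590.5 / tex_warp
Step 1: Ne = 590.5 / 13 = 45.423
Step 2: sqrt(Ne) = sqrt(45.423) = 6.7397
Step 3: K1 = 99 / 6.7397 = 14.7

14.7


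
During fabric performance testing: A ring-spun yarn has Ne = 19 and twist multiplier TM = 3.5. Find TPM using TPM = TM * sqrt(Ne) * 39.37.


Formula: TPM = TM * sqrt(Ne) * 39.37
Step 1: sqrt(Ne) = sqrt(19) = 4.3589
Step 2: TM * sqrt(Ne) = 3.5 * 4.3589 = 15.2562
Step 3: TPM = 15.2562 * 39.37 = 601 twists/m

601 twists/m


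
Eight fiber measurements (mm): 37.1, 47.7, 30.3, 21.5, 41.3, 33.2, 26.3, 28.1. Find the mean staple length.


Formula: Mean = sum of lengths / count
Sum = 37.1 + 47.7 + 30.3 + 21.5 + 41.3 + 33.2 + 26.3 + 28.1
Sum = 265.5 mm
Mean = 265.5 / 8 = 33.19 mm

33.19 mm


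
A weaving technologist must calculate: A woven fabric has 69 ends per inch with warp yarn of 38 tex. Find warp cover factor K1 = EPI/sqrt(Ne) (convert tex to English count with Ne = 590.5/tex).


Formula: K1 = EPI / sqrt(Ne), with Ne = 590.5 / tex_warp
Step 1: Ne = 590.5 / 38 = 15.539
Step 2: sqrt(Ne) = sqrt(15.539) = 3.942
Step 3: K1 = 69 / 3.942 = 17.5

17.5


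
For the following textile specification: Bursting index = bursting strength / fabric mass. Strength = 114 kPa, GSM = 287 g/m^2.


Formula: Bursting Index = Bursting Strength / Fabric GSM
BI = 114 kPa / 287 g/m^2
BI = 0.397 kPa/(g/m^2)

0.397 kPa/(g/m^2)


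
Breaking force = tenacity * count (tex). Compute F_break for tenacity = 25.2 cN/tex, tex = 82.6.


Formula: Breaking force = Tenacity * Linear density
F = 25.2 cN/tex * 82.6 tex
F = 2081.52 cN

2081.52 cN


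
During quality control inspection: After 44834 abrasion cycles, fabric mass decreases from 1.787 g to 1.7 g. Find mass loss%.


Formula: Mass loss% = ((m_before - m_after) / m_before) * 100
Step 1: Mass loss = 1.787 - 1.7 = 0.087 g
Step 2: Ratio = 0.087 / 1.787 = 0.0486849
Step 3: Mass loss% = 0.0486849 * 100 = 4.86849% ≈ 4.87%

4.87%


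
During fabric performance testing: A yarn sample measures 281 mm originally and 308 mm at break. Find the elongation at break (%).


Formula: Elongation (%) = ((L_break - L0) / L0) * 100
Step 1: Extension = 308 - 281 = 27 mm
Step 2: Elongation = (27 / 281) * 100
Step 3: Elongation = 0.096085 * 100 = 9.6085% ≈ 9.6%

9.6%


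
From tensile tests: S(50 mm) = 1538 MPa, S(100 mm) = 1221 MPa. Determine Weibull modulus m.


Formula: m = ln(L1/L2) / ln(S2/S1)
Step 1: ln(L1/L2) = ln(50/100) = -0.69315
Step 2: S2/S1 = 1221/1538 = 0.79389
Step 3: ln(S2/S1) = ln(0.79389) = -0.23081
Step 4: m = -0.69315 / -0.23081 = 3.00

3.00 (Weibull m)


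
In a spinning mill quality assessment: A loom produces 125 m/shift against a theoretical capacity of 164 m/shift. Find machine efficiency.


Formula: Efficiency% = (Actual output / Theoretical output) * 100
Efficiency% = (125 / 164) * 100
Efficiency% = 0.762195 * 100 = 76.2195% ≈ 76.2%

76.2%


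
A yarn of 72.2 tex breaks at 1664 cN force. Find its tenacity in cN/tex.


Formula: Tenacity = Breaking force / Linear density
Tenacity = 1664 cN / 72.2 tex
Tenacity = 23.05 cN/tex

23.05 cN/tex


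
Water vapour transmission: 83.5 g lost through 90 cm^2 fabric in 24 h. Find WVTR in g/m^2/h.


Formula: WVTR = mass_loss / (area * time)
Step 1: Convert area: 90 cm^2 = 0.009 m^2
Step 2: WVTR = 83.5 g / (0.009 m^2 * 24 h)
Step 3: WVTR = 83.5 / 0.216 = 386.6 g/m^2/h

386.6 g/m^2/h


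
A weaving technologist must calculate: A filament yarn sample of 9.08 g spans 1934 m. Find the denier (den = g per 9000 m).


Formula: den = (mass_g / length_m) * 9000
Substituting: den = (9.08 / 1934) * 9000
Intermediate: 9.08 / 1934 = 0.00469493 g/m
den = 0.00469493 * 9000 = 42.3 denier

42.3 denier


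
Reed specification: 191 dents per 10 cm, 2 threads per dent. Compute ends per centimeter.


Formula: EPC = (dents per 10 cm * ends per dent) / 10
Step 1: Total ends per 10 cm = 191 * 2 = 382
Step 2: EPC = 382 / 10 = 38.2 ends/cm

38.2 ends/cm


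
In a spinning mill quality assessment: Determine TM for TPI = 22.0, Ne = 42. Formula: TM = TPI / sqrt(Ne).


Formula: TM = TPI / sqrt(Ne)
Step 1: sqrt(Ne) = sqrt(42) = 6.4807
Step 2: TM = 22.0 / 6.4807 = 3.39

3.39 TM


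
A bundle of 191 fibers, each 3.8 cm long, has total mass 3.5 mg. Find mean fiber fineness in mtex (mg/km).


Formula: fineness (mtex) = mass (mg) / total length (km) = (mass_mg / total_length_m) * 1000
Step 1: Convert fiber length: 3.8 cm = 0.038 m
Step 2: Total fiber length = 191 * 0.038 = 7.258 m
Step 3: Linear density = 3.5 mg / 7.258 m = 0.4822 mg/m
Step 4: fineness = 0.4822 * 1000 = 482.2 mtex

482.2 mtex


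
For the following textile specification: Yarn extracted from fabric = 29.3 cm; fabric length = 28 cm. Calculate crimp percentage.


Formula: Crimp% = ((L_yarn - L_fabric) / L_fabric) * 100
Step 1: Extension = 29.3 - 28 = 1.3 cm
Step 2: Crimp% = (1.3 / 28) * 100
Step 3: Crimp% = 0.046429 * 100 = 4.6429% ≈ 4.6%

4.6%


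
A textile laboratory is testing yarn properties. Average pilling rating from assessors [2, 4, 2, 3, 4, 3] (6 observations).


Formula: Mean = sum / count
Sum = 2 + 4 + 2 + 3 + 4 + 3 = 18
Mean = 18 / 6 = 3.0

3.0


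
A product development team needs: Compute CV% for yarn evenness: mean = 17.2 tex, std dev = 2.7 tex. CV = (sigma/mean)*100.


Formula: CV% = (standard deviation / mean) * 100
Step 1: Ratio = 2.7 / 17.2 = 0.156977
Step 2: CV% = 0.156977 * 100 = 15.6977% ≈ 15.7%

15.7%


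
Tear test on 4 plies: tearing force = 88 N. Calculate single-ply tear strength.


Formula: Per-ply strength = Total force / Number of plies
Per-ply = 88 N / 4
Per-ply = 22 N

22 N


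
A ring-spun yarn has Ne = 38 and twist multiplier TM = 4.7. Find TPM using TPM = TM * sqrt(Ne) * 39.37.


Formula: TPM = TM * sqrt(Ne) * 39.37
Step 1: sqrt(Ne) = sqrt(38) = 6.1644
Step 2: TM * sqrt(Ne) = 4.7 * 6.1644 = 28.9727
Step 3: TPM = 28.9727 * 39.37 = 1141 twists/m

1141 twists/m


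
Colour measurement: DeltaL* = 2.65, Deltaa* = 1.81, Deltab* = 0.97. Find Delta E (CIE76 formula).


Formula: Delta E = sqrt(dL*^2 + da*^2 + db*^2)
Step 1: dL*^2 = 2.65^2 = 7.0225
Step 2: da*^2 = 1.81^2 = 3.2761
Step 3: db*^2 = 0.97^2 = 0.9409
Step 4: Sum = 7.0225 + 3.2761 + 0.9409 = 11.2395
Step 5: Delta E = sqrt(11.2395) = 3.35

3.35 Delta E


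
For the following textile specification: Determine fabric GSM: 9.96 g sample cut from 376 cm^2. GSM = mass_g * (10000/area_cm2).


Formula: GSM = mass_g / area_m2
Step 1: Convert area: 376 cm^2 = 376 / 10000 = 0.0376 m^2
Step 2: GSM = 9.96 g / 0.0376 m^2 = 264.9 g/m^2

264.9 g/m^2


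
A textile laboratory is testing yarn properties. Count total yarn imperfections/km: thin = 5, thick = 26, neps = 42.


Formula: Total = thin places + thick places + neps
Total = 5 + 26 + 42
Total = 73 imperfections/km

73 imperfections/km


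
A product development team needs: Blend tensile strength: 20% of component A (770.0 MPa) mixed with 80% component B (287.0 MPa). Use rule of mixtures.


Formula: Blend property = (fraction_A * property_A) + (fraction_B * property_B)
Step 1: Contribution A = 20/100 * 770.0 MPa = 154.0 MPa
Step 2: Contribution B = 80/100 * 287.0 MPa = 229.6 MPa
Step 3: Blend tensile strength = 154.0 + 229.6 = 383.6 MPa

383.6 MPa


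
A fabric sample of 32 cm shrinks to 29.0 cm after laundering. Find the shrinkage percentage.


Formula: Shrinkage% = ((L_before - L_after) / L_before) * 100
Step 1: Shrinkage = 32 - 29.0 = 3.0 cm
Step 2: Shrinkage% = (3.0 / 32) * 100
Step 3: Shrinkage% = 0.09375 * 100 = 9.375% ≈ 9.4%

9.4%


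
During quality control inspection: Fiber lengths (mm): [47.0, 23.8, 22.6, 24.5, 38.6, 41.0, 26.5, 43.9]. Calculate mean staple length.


Formula: Mean = sum of lengths / count
Sum = 47.0 + 23.8 + 22.6 + 24.5 + 38.6 + 41.0 + 26.5 + 43.9
Sum = 267.9 mm
Mean = 267.9 / 8 = 33.49 mm

33.49 mm


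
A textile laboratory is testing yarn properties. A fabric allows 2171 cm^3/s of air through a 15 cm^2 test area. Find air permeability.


Formula: Air Permeability = Airflow / Test Area
AP = 2171 cm^3/s / 15 cm^2
AP = 144.7 cm^3/s/cm^2

144.7 cm^3/s/cm^2


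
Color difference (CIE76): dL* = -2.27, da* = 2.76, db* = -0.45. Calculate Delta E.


Formula: Delta E = sqrt(dL*^2 + da*^2 + db*^2)
Step 1: dL*^2 = (-2.27)^2 = 5.1529
Step 2: da*^2 = 2.76^2 = 7.6176
Step 3: db*^2 = (-0.45)^2 = 0.2025
Step 4: Sum = 5.1529 + 7.6176 + 0.2025 = 12.973
Step 5: Delta E = sqrt(12.973) = 3.6

3.6 Delta E


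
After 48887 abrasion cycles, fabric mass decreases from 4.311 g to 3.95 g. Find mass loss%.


Formula: Mass loss% = ((m_before - m_after) / m_before) * 100
Step 1: Mass loss = 4.311 - 3.95 = 0.361 g
Step 2: Ratio = 0.361 / 4.311 = 0.0837393
Step 3: Mass loss% = 0.0837393 * 100 = 8.37393% ≈ 8.37%

8.37%


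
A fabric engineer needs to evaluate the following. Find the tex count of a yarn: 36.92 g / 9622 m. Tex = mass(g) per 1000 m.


Formula: Tex = (mass_g / length_m) * 1000
Substituting: Tex = (36.92 / 9622) * 1000
Intermediate: 36.92 / 9622 = 0.00383704 g/m
Tex = 0.00383704 * 1000 = 3.84 tex

3.84 tex


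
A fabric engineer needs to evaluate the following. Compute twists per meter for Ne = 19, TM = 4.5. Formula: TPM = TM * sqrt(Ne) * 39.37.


Formula: TPM = TM * sqrt(Ne) * 39.37
Step 1: sqrt(Ne) = sqrt(19) = 4.3589
Step 2: TM * sqrt(Ne) = 4.5 * 4.3589 = 19.6151
Step 3: TPM = 19.6151 * 39.37 = 772 twists/m

772 twists/m


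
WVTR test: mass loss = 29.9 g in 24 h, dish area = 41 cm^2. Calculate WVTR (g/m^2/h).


Formula: WVTR = mass_loss / (area * time)
Step 1: Convert area: 41 cm^2 = 0.0041 m^2
Step 2: WVTR = 29.9 g / (0.0041 m^2 * 24 h)
Step 3: WVTR = 29.9 / 0.0984 = 303.9 g/m^2/h

303.9 g/m^2/h


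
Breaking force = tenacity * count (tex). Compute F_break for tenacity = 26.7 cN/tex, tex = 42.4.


Formula: Breaking force = Tenacity * Linear density
F = 26.7 cN/tex * 42.4 tex
F = 1132.08 cN

1132.08 cN


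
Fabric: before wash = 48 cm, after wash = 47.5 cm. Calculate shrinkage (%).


Formula: Shrinkage% = ((L_before - L_after) / L_before) * 100
Step 1: Shrinkage = 48 - 47.5 = 0.5 cm
Step 2: Shrinkage% = (0.5 / 48) * 100
Step 3: Shrinkage% = 0.010417 * 100 = 1.0417% ≈ 1.0%

1.0%


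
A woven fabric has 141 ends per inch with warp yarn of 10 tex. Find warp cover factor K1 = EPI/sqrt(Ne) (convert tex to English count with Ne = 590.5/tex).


Formula: K1 = EPI / sqrt(Ne), with Ne = 590.5 / tex_warp
Step 1: Ne = 590.5 / 10 = 59.05
Step 2: sqrt(Ne) = sqrt(59.05) = 7.6844
Step 3: K1 = 141 / 7.6844 = 18.3

18.3


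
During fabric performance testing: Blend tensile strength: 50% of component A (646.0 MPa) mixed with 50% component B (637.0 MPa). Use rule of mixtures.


Formula: Blend property = (fraction_A * property_A) + (fraction_B * property_B)
Step 1: Contribution A = 50/100 * 646.0 MPa = 323.0 MPa
Step 2: Contribution B = 50/100 * 637.0 MPa = 318.5 MPa
Step 3: Blend tensile strength = 323.0 + 318.5 = 641.5 MPa

641.5 MPa


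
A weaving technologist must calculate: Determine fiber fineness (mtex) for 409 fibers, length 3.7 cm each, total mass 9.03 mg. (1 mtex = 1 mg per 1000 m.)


Formula: fineness (mtex) = mass (mg) / total length (km) = (mass_mg / total_length_m) * 1000
Step 1: Convert fiber length: 3.7 cm = 0.037 m
Step 2: Total fiber length = 409 * 0.037 = 15.133 m
Step 3: Linear density = 9.03 mg / 15.133 m = 0.5967 mg/m
Step 4: fineness = 0.5967 * 1000 = 596.7 mtex

596.7 mtex


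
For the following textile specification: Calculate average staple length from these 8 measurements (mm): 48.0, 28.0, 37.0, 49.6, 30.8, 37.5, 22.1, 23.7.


Formula: Mean = sum of lengths / count
Sum = 48.0 + 28.0 + 37.0 + 49.6 + 30.8 + 37.5 + 22.1 + 23.7
Sum = 276.7 mm
Mean = 276.7 / 8 = 34.59 mm

34.59 mm


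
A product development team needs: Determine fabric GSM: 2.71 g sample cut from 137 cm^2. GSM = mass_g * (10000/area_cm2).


Formula: GSM = mass_g / area_m2
Step 1: Convert area: 137 cm^2 = 137 / 10000 = 0.0137 m^2
Step 2: GSM = 2.71 g / 0.0137 m^2 = 197.8 g/m^2

197.8 g/m^2


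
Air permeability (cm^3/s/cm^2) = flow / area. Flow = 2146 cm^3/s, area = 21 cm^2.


Formula: Air Permeability = Airflow / Test Area
AP = 2146 cm^3/s / 21 cm^2
AP = 102.2 cm^3/s/cm^2

102.2 cm^3/s/cm^2


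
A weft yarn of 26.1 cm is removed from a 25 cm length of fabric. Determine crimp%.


Formula: Crimp% = ((L_yarn - L_fabric) / L_fabric) * 100
Step 1: Extension = 26.1 - 25 = 1.1 cm
Step 2: Crimp% = (1.1 / 25) * 100
Step 3: Crimp% = 0.044 * 100 = 4.4%

4.4%


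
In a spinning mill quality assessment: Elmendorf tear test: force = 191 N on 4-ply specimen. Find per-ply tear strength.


Formula: Per-ply strength = Total force / Number of plies
Per-ply = 191 N / 4
Per-ply = 47.75 N

47.75 N


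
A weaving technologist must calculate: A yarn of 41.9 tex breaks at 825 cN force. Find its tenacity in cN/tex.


Formula: Tenacity = Breaking force / Linear density
Tenacity = 825 cN / 41.9 tex
Tenacity = 19.69 cN/tex

19.69 cN/tex


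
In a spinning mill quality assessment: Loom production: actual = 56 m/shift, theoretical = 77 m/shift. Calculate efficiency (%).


Formula: Efficiency% = (Actual output / Theoretical output) * 100
Efficiency% = (56 / 77) * 100
Efficiency% = 0.727273 * 100 = 72.7273% ≈ 72.7%

72.7%


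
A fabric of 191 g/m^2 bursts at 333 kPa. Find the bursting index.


Formula: Bursting Index = Bursting Strength / Fabric GSM
BI = 333 kPa / 191 g/m^2
BI = 1.743 kPa/(g/m^2)

1.743 kPa/(g/m^2)


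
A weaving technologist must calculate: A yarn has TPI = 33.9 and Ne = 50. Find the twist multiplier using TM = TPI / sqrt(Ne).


Formula: TM = TPI / sqrt(Ne)
Step 1: sqrt(Ne) = sqrt(50) = 7.0711
Step 2: TM = 33.9 / 7.0711 = 4.79

4.79 TM


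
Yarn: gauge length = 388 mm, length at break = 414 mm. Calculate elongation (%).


Formula: Elongation (%) = ((L_break - L0) / L0) * 100
Step 1: Extension = 414 - 388 = 26 mm
Step 2: Elongation = (26 / 388) * 100
Step 3: Elongation = 0.06701 * 100 = 6.701% ≈ 6.7%

6.7%


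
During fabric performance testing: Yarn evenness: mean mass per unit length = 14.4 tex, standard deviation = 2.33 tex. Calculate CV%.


Formula: CV% = (standard deviation / mean) * 100
Step 1: Ratio = 2.33 / 14.4 = 0.161806
Step 2: CV% = 0.161806 * 100 = 16.1806% ≈ 16.2%

16.2%


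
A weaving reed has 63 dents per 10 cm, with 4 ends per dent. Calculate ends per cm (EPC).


Formula: EPC = (dents per 10 cm * ends per dent) / 10
Step 1: Total ends per 10 cm = 63 * 4 = 252
Step 2: EPC = 252 / 10 = 25.2 ends/cm

25.2 ends/cm


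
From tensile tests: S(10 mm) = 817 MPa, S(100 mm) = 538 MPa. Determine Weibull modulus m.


Formula: m = ln(L1/L2) / ln(S2/S1)
Step 1: ln(L1/L2) = ln(10/100) = -2.30259
Step 2: S2/S1 = 538/817 = 0.65851
Step 3: ln(S2/S1) = ln(0.65851) = -0.41778
Step 4: m = -2.30259 / -0.41778 = 5.51

5.51 (Weibull m)


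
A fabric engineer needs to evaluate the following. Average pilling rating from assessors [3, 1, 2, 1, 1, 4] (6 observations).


Formula: Mean = sum / count
Sum = 3 + 1 + 2 + 1 + 1 + 4 = 12
Mean = 12 / 6 = 2.0

2.0


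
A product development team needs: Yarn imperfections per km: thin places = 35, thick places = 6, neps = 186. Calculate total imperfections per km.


Formula: Total = thin places + thick places + neps
Total = 35 + 6 + 186
Total = 227 imperfections/km

227 imperfections/km


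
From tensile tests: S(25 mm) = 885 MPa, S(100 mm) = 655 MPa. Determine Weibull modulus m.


Formula: m = ln(L1/L2) / ln(S2/S1)
Step 1: ln(L1/L2) = ln(25/100) = -1.38629
Step 2: S2/S1 = 655/885 = 0.74011
Step 3: ln(S2/S1) = ln(0.74011) = -0.30096
Step 4: m = -1.38629 / -0.30096 = 4.61

4.61 (Weibull m)


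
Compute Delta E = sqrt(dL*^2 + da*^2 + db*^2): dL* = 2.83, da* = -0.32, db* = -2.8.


Formula: Delta E = sqrt(dL*^2 + da*^2 + db*^2)
Step 1: dL*^2 = 2.83^2 = 8.0089
Step 2: da*^2 = (-0.32)^2 = 0.1024
Step 3: db*^2 = (-2.8)^2 = 7.84
Step 4: Sum = 8.0089 + 0.1024 + 7.84 = 15.9513
Step 5: Delta E = sqrt(15.9513) = 3.99

3.99 Delta E


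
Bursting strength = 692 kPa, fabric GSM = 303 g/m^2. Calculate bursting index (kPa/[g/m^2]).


Formula: Bursting Index = Bursting Strength / Fabric GSM
BI = 692 kPa / 303 g/m^2
BI = 2.284 kPa/(g/m^2)

2.284 kPa/(g/m^2)


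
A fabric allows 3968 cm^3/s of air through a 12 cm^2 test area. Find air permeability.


Formula: Air Permeability = Airflow / Test Area
AP = 3968 cm^3/s / 12 cm^2
AP = 330.7 cm^3/s/cm^2

330.7 cm^3/s/cm^2


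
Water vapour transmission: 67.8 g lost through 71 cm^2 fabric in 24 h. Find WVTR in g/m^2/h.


Formula: WVTR = mass_loss / (area * time)
Step 1: Convert area: 71 cm^2 = 0.0071 m^2
Step 2: WVTR = 67.8 g / (0.0071 m^2 * 24 h)
Step 3: WVTR = 67.8 / 0.1704 = 397.9 g/m^2/h

397.9 g/m^2/h


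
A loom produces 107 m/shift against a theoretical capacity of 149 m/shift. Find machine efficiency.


Formula: Efficiency% = (Actual output / Theoretical output) * 100
Efficiency% = (107 / 149) * 100
Efficiency% = 0.718121 * 100 = 71.8121% ≈ 71.8%

71.8%


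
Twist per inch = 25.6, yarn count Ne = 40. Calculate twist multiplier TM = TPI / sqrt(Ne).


Formula: TM = TPI / sqrt(Ne)
Step 1: sqrt(Ne) = sqrt(40) = 6.3246
Step 2: TM = 25.6 / 6.3246 = 4.05

4.05 TM


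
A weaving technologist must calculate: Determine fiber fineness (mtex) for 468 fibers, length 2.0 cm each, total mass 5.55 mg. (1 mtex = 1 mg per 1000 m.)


Formula: fineness (mtex) = mass (mg) / total length (km) = (mass_mg / total_length_m) * 1000
Step 1: Convert fiber length: 2.0 cm = 0.02 m
Step 2: Total fiber length = 468 * 0.02 = 9.36 m
Step 3: Linear density = 5.55 mg / 9.36 m = 0.5929 mg/m
Step 4: fineness = 0.5929 * 1000 = 592.9 mtex

592.9 mtex


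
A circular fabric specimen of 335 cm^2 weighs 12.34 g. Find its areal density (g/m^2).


Formula: GSM = mass_g / area_m2
Step 1: Convert area: 335 cm^2 = 335 / 10000 = 0.0335 m^2
Step 2: GSM = 12.34 g / 0.0335 m^2 = 368.4 g/m^2

368.4 g/m^2


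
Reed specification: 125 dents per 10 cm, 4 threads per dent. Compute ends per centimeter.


Formula: EPC = (dents per 10 cm * ends per dent) / 10
Step 1: Total ends per 10 cm = 125 * 4 = 500
Step 2: EPC = 500 / 10 = 50.0 ends/cm

50.0 ends/cm


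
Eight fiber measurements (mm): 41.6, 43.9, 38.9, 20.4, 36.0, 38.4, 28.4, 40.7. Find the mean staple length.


Formula: Mean = sum of lengths / count
Sum = 41.6 + 43.9 + 38.9 + 20.4 + 36.0 + 38.4 + 28.4 + 40.7
Sum = 288.3 mm
Mean = 288.3 / 8 = 36.04 mm

36.04 mm


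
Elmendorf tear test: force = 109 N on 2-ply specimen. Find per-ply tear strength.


Formula: Per-ply strength = Total force / Number of plies
Per-ply = 109 N / 2
Per-ply = 54.5 N

54.5 N


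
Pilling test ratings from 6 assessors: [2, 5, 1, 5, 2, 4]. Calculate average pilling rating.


Formula: Mean = sum / count
Sum = 2 + 5 + 1 + 5 + 2 + 4 = 19
Mean = 19 / 6 = 3.2

3.2


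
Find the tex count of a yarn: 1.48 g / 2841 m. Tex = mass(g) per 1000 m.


Formula: Tex = (mass_g / length_m) * 1000
Substituting: Tex = (1.48 / 2841) * 1000
Intermediate: 1.48 / 2841 = 0.00052094 g/m
Tex = 0.00052094 * 1000 = 0.52 tex

0.52 tex


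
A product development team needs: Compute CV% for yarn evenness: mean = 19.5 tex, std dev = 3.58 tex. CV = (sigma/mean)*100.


Formula: CV% = (standard deviation / mean) * 100
Step 1: Ratio = 3.58 / 19.5 = 0.18359
Step 2: CV% = 0.18359 * 100 = 18.359% ≈ 18.4%

18.4%


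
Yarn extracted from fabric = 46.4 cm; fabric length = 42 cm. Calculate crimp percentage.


Formula: Crimp% = ((L_yarn - L_fabric) / L_fabric) * 100
Step 1: Extension = 46.4 - 42 = 4.4 cm
Step 2: Crimp% = (4.4 / 42) * 100
Step 3: Crimp% = 0.104762 * 100 = 10.4762% ≈ 10.5%

10.5%


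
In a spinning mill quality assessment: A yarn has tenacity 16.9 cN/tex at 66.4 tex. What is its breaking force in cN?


Formula: Breaking force = Tenacity * Linear density
F = 16.9 cN/tex * 66.4 tex
F = 1122.16 cN

1122.16 cN


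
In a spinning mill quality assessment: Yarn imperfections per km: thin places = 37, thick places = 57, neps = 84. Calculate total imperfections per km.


Formula: Total = thin places + thick places + neps
Total = 37 + 57 + 84
Total = 178 imperfections/km

178 imperfections/km


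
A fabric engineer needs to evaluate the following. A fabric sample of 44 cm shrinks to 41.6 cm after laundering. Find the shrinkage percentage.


Formula: Shrinkage% = ((L_before - L_after) / L_before) * 100
Step 1: Shrinkage = 44 - 41.6 = 2.4 cm
Step 2: Shrinkage% = (2.4 / 44) * 100
Step 3: Shrinkage% = 0.054545 * 100 = 5.4545% ≈ 5.5%

5.5%


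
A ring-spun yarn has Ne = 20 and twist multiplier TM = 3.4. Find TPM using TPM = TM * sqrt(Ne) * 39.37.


Formula: TPM = TM * sqrt(Ne) * 39.37
Step 1: sqrt(Ne) = sqrt(20) = 4.4721
Step 2: TM * sqrt(Ne) = 3.4 * 4.4721 = 15.2051
Step 3: TPM = 15.2051 * 39.37 = 599 twists/m

599 twists/m


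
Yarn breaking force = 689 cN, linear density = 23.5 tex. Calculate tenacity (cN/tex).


Formula: Tenacity = Breaking force / Linear density
Tenacity = 689 cN / 23.5 tex
Tenacity = 29.32 cN/tex

29.32 cN/tex


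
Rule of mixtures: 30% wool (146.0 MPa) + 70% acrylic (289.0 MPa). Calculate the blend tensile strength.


Formula: Blend property = (fraction_A * property_A) + (fraction_B * property_B)
Step 1: Contribution A = 30/100 * 146.0 MPa = 43.8 MPa
Step 2: Contribution B = 70/100 * 289.0 MPa = 202.3 MPa
Step 3: Blend tensile strength = 43.8 + 202.3 = 246.1 MPa

246.1 MPa


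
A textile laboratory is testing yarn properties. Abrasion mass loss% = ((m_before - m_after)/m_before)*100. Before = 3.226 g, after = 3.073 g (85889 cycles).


Formula: Mass loss% = ((m_before - m_after) / m_before) * 100
Step 1: Mass loss = 3.226 - 3.073 = 0.153 g
Step 2: Ratio = 0.153 / 3.226 = 0.0474272
Step 3: Mass loss% = 0.0474272 * 100 = 4.74272% ≈ 4.74%

4.74%


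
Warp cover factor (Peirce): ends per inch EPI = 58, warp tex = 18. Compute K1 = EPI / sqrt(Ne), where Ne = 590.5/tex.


Formula: K1 = EPI / sqrt(Ne), with Ne = 590.5 / tex_warp
Step 1: Ne = 590.5 / 18 = 32.806
Step 2: sqrt(Ne) = sqrt(32.806) = 5.7277
Step 3: K1 = 58 / 5.7277 = 10.1

10.1


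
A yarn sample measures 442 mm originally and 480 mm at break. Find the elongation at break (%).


Formula: Elongation (%) = ((L_break - L0) / L0) * 100
Step 1: Extension = 480 - 442 = 38 mm
Step 2: Elongation = (38 / 442) * 100
Step 3: Elongation = 0.085973 * 100 = 8.5973% ≈ 8.6%

8.6%


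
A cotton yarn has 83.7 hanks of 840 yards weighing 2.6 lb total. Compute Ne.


Formula: Ne = hanks / mass_lb
Substituting: Ne = 83.7 / 2.6
Ne = 32.2

32.2 Ne


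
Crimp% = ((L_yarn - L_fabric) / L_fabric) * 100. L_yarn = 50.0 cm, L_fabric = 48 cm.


Formula: Crimp% = ((L_yarn - L_fabric) / L_fabric) * 100
Step 1: Extension = 50.0 - 48 = 2.0 cm
Step 2: Crimp% = (2.0 / 48) * 100
Step 3: Crimp% = 0.041667 * 100 = 4.1667% ≈ 4.2%

4.2%


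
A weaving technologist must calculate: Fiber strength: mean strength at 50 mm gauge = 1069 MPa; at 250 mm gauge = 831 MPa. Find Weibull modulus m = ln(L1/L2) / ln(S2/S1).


Formula: m = ln(L1/L2) / ln(S2/S1)
Step 1: ln(L1/L2) = ln(50/250) = -1.60944
Step 2: S2/S1 = 831/1069 = 0.77736
Step 3: ln(S2/S1) = ln(0.77736) = -0.25185
Step 4: m = -1.60944 / -0.25185 = 6.39

6.39 (Weibull m)


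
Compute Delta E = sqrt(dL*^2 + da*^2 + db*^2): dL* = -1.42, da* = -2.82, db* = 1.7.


Formula: Delta E = sqrt(dL*^2 + da*^2 + db*^2)
Step 1: dL*^2 = (-1.42)^2 = 2.0164
Step 2: da*^2 = (-2.82)^2 = 7.9524
Step 3: db*^2 = 1.7^2 = 2.89
Step 4: Sum = 2.0164 + 7.9524 + 2.89 = 12.8588
Step 5: Delta E = sqrt(12.8588) = 3.59

3.59 Delta E


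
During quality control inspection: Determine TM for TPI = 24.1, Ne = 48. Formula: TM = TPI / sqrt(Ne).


Formula: TM = TPI / sqrt(Ne)
Step 1: sqrt(Ne) = sqrt(48) = 6.9282
Step 2: TM = 24.1 / 6.9282 = 3.48

3.48 TM


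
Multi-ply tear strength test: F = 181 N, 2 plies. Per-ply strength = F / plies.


Formula: Per-ply strength = Total force / Number of plies
Per-ply = 181 N / 2
Per-ply = 90.5 N

90.5 N


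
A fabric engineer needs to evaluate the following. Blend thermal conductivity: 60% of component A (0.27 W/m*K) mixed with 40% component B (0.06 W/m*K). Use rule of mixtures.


Formula: Blend property = (fraction_A * property_A) + (fraction_B * property_B)
Step 1: Contribution A = 60/100 * 0.27 W/m*K = 0.162 W/m*K
Step 2: Contribution B = 40/100 * 0.06 W/m*K = 0.024 W/m*K
Step 3: Blend thermal conductivity = 0.162 + 0.024 = 0.186 W/m*K

0.186 W/m*K


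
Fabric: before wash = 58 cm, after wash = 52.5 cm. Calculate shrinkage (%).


Formula: Shrinkage% = ((L_before - L_after) / L_before) * 100
Step 1: Shrinkage = 58 - 52.5 = 5.5 cm
Step 2: Shrinkage% = (5.5 / 58) * 100
Step 3: Shrinkage% = 0.094828 * 100 = 9.4828% ≈ 9.5%

9.5%


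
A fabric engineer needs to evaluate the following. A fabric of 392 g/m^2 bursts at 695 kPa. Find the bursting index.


Formula: Bursting Index = Bursting Strength / Fabric GSM
BI = 695 kPa / 392 g/m^2
BI = 1.773 kPa/(g/m^2)

1.773 kPa/(g/m^2)


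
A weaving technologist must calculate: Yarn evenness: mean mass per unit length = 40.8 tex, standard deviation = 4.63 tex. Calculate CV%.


Formula: CV% = (standard deviation / mean) * 100
Step 1: Ratio = 4.63 / 40.8 = 0.11348
Step 2: CV% = 0.11348 * 100 = 11.348% ≈ 11.3%

11.3%


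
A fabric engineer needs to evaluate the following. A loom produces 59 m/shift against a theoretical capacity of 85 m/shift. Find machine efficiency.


Formula: Efficiency% = (Actual output / Theoretical output) * 100
Efficiency% = (59 / 85) * 100
Efficiency% = 0.694118 * 100 = 69.4118% ≈ 69.4%

69.4%


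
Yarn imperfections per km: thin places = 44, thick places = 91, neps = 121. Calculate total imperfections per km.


Formula: Total = thin places + thick places + neps
Total = 44 + 91 + 121
Total = 256 imperfections/km

256 imperfections/km


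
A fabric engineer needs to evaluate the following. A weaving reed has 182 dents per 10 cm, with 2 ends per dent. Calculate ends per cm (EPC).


Formula: EPC = (dents per 10 cm * ends per dent) / 10
Step 1: Total ends per 10 cm = 182 * 2 = 364
Step 2: EPC = 364 / 10 = 36.4 ends/cm

36.4 ends/cm


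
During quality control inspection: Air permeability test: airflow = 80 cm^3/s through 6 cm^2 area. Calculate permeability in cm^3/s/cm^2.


Formula: Air Permeability = Airflow / Test Area
AP = 80 cm^3/s / 6 cm^2
AP = 13.3 cm^3/s/cm^2

13.3 cm^3/s/cm^2


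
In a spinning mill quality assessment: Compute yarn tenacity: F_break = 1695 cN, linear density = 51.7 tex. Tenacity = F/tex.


Formula: Tenacity = Breaking force / Linear density
Tenacity = 1695 cN / 51.7 tex
Tenacity = 32.79 cN/tex

32.79 cN/tex


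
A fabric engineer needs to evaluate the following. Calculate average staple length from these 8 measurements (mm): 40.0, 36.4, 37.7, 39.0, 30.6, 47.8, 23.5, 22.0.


Formula: Mean = sum of lengths / count
Sum = 40.0 + 36.4 + 37.7 + 39.0 + 30.6 + 47.8 + 23.5 + 22.0
Sum = 277.0 mm
Mean = 277.0 / 8 = 34.63 mm

34.63 mm


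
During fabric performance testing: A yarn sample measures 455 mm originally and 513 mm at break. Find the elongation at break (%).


Formula: Elongation (%) = ((L_break - L0) / L0) * 100
Step 1: Extension = 513 - 455 = 58 mm
Step 2: Elongation = (58 / 455) * 100
Step 3: Elongation = 0.127473 * 100 = 12.7473% ≈ 12.7%

12.7%


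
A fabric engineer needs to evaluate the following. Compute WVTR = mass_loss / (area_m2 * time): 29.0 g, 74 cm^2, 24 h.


Formula: WVTR = mass_loss / (area * time)
Step 1: Convert area: 74 cm^2 = 0.0074 m^2
Step 2: WVTR = 29.0 g / (0.0074 m^2 * 24 h)
Step 3: WVTR = 29.0 / 0.1776 = 163.3 g/m^2/h

163.3 g/m^2/h


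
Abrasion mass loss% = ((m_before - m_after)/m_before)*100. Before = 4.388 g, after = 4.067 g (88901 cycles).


Formula: Mass loss% = ((m_before - m_after) / m_before) * 100
Step 1: Mass loss = 4.388 - 4.067 = 0.321 g
Step 2: Ratio = 0.321 / 4.388 = 0.0731541
Step 3: Mass loss% = 0.0731541 * 100 = 7.31541% ≈ 7.32%

7.32%


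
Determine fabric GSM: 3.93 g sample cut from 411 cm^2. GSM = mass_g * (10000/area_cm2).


Formula: GSM = mass_g / area_m2
Step 1: Convert area: 411 cm^2 = 411 / 10000 = 0.0411 m^2
Step 2: GSM = 3.93 g / 0.0411 m^2 = 95.6 g/m^2

95.6 g/m^2


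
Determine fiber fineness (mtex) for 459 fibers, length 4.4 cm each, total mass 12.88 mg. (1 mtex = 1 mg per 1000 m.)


Formula: fineness (mtex) = mass (mg) / total length (km) = (mass_mg / total_length_m) * 1000
Step 1: Convert fiber length: 4.4 cm = 0.044 m
Step 2: Total fiber length = 459 * 0.044 = 20.196 m
Step 3: Linear density = 12.88 mg / 20.196 m = 0.6378 mg/m
Step 4: fineness = 0.6378 * 1000 = 637.8 mtex

637.8 mtex


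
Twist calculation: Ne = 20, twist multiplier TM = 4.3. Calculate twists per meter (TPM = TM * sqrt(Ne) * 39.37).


Formula: TPM = TM * sqrt(Ne) * 39.37
Step 1: sqrt(Ne) = sqrt(20) = 4.4721
Step 2: TM * sqrt(Ne) = 4.3 * 4.4721 = 19.23
Step 3: TPM = 19.23 * 39.37 = 757 twists/m

757 twists/m


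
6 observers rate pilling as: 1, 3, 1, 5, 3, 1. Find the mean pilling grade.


Formula: Mean = sum / count
Sum = 1 + 3 + 1 + 5 + 3 + 1 = 14
Mean = 14 / 6 = 2.3

2.3


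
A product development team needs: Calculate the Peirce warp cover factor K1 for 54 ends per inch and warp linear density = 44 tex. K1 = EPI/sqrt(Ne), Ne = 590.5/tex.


Formula: K1 = EPI / sqrt(Ne), with Ne = 590.5 / tex_warp
Step 1: Ne = 590.5 / 44 = 13.42
Step 2: sqrt(Ne) = sqrt(13.42) = 3.6633
Step 3: K1 = 54 / 3.6633 = 14.7

14.7


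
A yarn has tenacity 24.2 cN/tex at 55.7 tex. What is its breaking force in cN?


Formula: Breaking force = Tenacity * Linear density
F = 24.2 cN/tex * 55.7 tex
F = 1347.94 cN

1347.94 cN


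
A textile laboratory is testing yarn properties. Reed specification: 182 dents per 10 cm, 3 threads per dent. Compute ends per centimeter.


Formula: EPC = (dents per 10 cm * ends per dent) / 10
Step 1: Total ends per 10 cm = 182 * 3 = 546
Step 2: EPC = 546 / 10 = 54.6 ends/cm

54.6 ends/cm


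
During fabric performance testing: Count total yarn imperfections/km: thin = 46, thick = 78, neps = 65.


Formula: Total = thin places + thick places + neps
Total = 46 + 78 + 65
Total = 189 imperfections/km

189 imperfections/km


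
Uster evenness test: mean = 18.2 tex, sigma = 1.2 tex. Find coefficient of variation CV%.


Formula: CV% = (standard deviation / mean) * 100
Step 1: Ratio = 1.2 / 18.2 = 0.065934
Step 2: CV% = 0.065934 * 100 = 6.5934% ≈ 6.6%

6.6%


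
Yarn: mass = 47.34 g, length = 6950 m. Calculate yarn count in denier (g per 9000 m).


Formula: den = (mass_g / length_m) * 9000
Substituting: den = (47.34 / 6950) * 9000
Intermediate: 47.34 / 6950 = 0.00681151 g/m
den = 0.00681151 * 9000 = 61.3 denier

61.3 denier


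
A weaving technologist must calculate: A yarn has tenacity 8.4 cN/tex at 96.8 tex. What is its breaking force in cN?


Formula: Breaking force = Tenacity * Linear density
F = 8.4 cN/tex * 96.8 tex
F = 813.12 cN

813.12 cN


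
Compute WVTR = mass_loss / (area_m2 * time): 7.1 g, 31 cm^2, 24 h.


Formula: WVTR = mass_loss / (area * time)
Step 1: Convert area: 31 cm^2 = 0.0031 m^2
Step 2: WVTR = 7.1 g / (0.0031 m^2 * 24 h)
Step 3: WVTR = 7.1 / 0.0744 = 95.4 g/m^2/h

95.4 g/m^2/h


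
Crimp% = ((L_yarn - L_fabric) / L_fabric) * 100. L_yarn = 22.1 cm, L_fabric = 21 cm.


Formula: Crimp% = ((L_yarn - L_fabric) / L_fabric) * 100
Step 1: Extension = 22.1 - 21 = 1.1 cm
Step 2: Crimp% = (1.1 / 21) * 100
Step 3: Crimp% = 0.052381 * 100 = 5.2381% ≈ 5.2%

5.2%


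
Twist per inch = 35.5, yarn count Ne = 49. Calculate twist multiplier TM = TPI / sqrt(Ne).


Formula: TM = TPI / sqrt(Ne)
Step 1: sqrt(Ne) = sqrt(49) = 7
Step 2: TM = 35.5 / 7 = 5.07

5.07 TM


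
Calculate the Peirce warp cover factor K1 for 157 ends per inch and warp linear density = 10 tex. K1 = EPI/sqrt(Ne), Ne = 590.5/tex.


Formula: K1 = EPI / sqrt(Ne), with Ne = 590.5 / tex_warp
Step 1: Ne = 590.5 / 10 = 59.05
Step 2: sqrt(Ne) = sqrt(59.05) = 7.6844
Step 3: K1 = 157 / 7.6844 = 20.4

20.4


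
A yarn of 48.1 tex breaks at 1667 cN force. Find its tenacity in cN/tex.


Formula: Tenacity = Breaking force / Linear density
Tenacity = 1667 cN / 48.1 tex
Tenacity = 34.66 cN/tex

34.66 cN/tex


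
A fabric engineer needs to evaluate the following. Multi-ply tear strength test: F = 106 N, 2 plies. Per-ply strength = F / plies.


Formula: Per-ply strength = Total force / Number of plies
Per-ply = 106 N / 2
Per-ply = 53 N

53 N


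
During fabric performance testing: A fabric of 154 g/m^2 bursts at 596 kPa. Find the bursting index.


Formula: Bursting Index = Bursting Strength / Fabric GSM
BI = 596 kPa / 154 g/m^2
BI = 3.870 kPa/(g/m^2)

3.870 kPa/(g/m^2)


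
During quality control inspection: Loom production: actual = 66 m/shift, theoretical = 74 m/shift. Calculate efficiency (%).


Formula: Efficiency% = (Actual output / Theoretical output) * 100
Efficiency% = (66 / 74) * 100
Efficiency% = 0.891892 * 100 = 89.1892% ≈ 89.2%

89.2%


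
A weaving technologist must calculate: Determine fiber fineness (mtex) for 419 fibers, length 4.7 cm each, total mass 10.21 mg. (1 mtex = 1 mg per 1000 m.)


Formula: fineness (mtex) = mass (mg) / total length (km) = (mass_mg / total_length_m) * 1000
Step 1: Convert fiber length: 4.7 cm = 0.047 m
Step 2: Total fiber length = 419 * 0.047 = 19.693 m
Step 3: Linear density = 10.21 mg / 19.693 m = 0.5185 mg/m
Step 4: fineness = 0.5185 * 1000 = 518.5 mtex

518.5 mtex
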